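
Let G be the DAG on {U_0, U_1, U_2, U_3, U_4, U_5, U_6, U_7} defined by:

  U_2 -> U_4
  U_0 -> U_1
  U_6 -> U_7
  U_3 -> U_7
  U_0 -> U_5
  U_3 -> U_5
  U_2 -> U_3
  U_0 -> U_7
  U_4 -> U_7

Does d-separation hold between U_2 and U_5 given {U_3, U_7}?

No

There are 4 undirected paths between U_2 and U_5; checking each against the conditioning set {U_3, U_7}:
  1. U_2 → U_3 → U_7 ← U_0 → U_5 — U_3:chain[blocks]; U_7:collider[open]; U_0:fork[open] ⇒ blocked
  2. U_2 → U_3 → U_5 — U_3:chain[blocks] ⇒ blocked
  3. U_2 → U_4 → U_7 ← U_0 → U_5 — U_4:chain[open]; U_7:collider[open]; U_0:fork[open] ⇒ active
  4. U_2 → U_4 → U_7 ← U_3 → U_5 — U_4:chain[open]; U_7:collider[open]; U_3:fork[blocks] ⇒ blocked
Because an active path exists, U_2 and U_5 are not d-separated.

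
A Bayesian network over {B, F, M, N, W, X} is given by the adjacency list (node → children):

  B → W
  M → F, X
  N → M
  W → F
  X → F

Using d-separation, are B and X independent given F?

No — B and X are not d-separated given {F}.

2 paths connect B and X; each must be blocked for d-separation to hold:
Path 1: B → W → F ← M → X
  W is a chain and W is not conditioned on; F is a collider and F is conditioned on, which opens it; M is a fork and M is not conditioned on — no node blocks this path, so it is active.
Path 2: B → W → F ← X
  W is a chain and W is not conditioned on; F is a collider and F is conditioned on, which opens it — no node blocks this path, so it is active.
At least one path is unblocked, so d-separation fails.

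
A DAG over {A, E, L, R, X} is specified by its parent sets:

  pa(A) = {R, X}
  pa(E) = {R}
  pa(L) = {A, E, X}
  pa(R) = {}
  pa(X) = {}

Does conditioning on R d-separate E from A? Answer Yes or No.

There are 3 undirected paths between E and A; checking each against the conditioning set {R}:
Path 1: E → L ← A
  L is a collider here and neither L nor any of its descendants is conditioned on, so the collider stays closed — the path is blocked at L.
Path 2: E → L ← X → A
  L is a collider here and neither L nor any of its descendants is conditioned on, so the collider stays closed — the path is blocked at L.
Path 3: E ← R → A
  R is a fork here and R is conditioned on, so the path is blocked at R.
Every path is blocked, so E and A are d-separated given {R}.

Yes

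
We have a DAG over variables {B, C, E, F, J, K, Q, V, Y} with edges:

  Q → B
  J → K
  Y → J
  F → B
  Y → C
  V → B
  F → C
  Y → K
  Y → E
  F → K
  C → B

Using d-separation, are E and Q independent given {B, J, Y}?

Yes

Enumerating the 6 paths from E to Q and testing each for blocking by {B, J, Y}:
  1. E ← Y → J → K ← F → B ← Q — Y:fork[blocks]; J:chain[blocks]; K:collider[blocks]; F:fork[open]; B:collider[open] ⇒ blocked
  2. E ← Y → J → K ← F → C → B ← Q — Y:fork[blocks]; J:chain[blocks]; K:collider[blocks]; F:fork[open]; C:chain[open]; B:collider[open] ⇒ blocked
  3. E ← Y → K ← F → B ← Q — Y:fork[blocks]; K:collider[blocks]; F:fork[open]; B:collider[open] ⇒ blocked
  4. E ← Y → K ← F → C → B ← Q — Y:fork[blocks]; K:collider[blocks]; F:fork[open]; C:chain[open]; B:collider[open] ⇒ blocked
  5. E ← Y → C ← F → B ← Q — Y:fork[blocks]; C:collider[open]; F:fork[open]; B:collider[open] ⇒ blocked
  6. E ← Y → C → B ← Q — Y:fork[blocks]; C:chain[open]; B:collider[open] ⇒ blocked
All paths are blocked; E ⊥ Q | {B, J, Y} holds.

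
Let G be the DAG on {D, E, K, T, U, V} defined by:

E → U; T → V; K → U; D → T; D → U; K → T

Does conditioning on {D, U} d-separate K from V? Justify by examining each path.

Enumerating the 2 paths from K to V and testing each for blocking by {D, U}:
Path 1: K → U ← D → T → V
  D is a fork here and D is conditioned on, so the path is blocked at D.
Path 2: K → T → V
  T is a chain and T is not conditioned on — no node blocks this path, so it is active.
At least one path is unblocked, so d-separation fails.

No — K and V are not d-separated given {D, U}.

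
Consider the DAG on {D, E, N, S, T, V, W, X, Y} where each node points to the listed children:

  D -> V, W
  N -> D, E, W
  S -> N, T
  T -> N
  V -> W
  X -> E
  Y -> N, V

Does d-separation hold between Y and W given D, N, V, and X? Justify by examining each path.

We examine all 6 paths between Y and W:
Path 1: Y → N → D → W
  N is a chain here and N is conditioned on, so the path is blocked at N.
Path 2: Y → N → D → V → W
  N is a chain here and N is conditioned on, so the path is blocked at N.
Path 3: Y → N → W
  N is a chain here and N is conditioned on, so the path is blocked at N.
Path 4: Y → V ← D ← N → W
  D is a chain here and D is conditioned on, so the path is blocked at D.
Path 5: Y → V ← D → W
  D is a fork here and D is conditioned on, so the path is blocked at D.
Path 6: Y → V → W
  V is a chain here and V is conditioned on, so the path is blocked at V.
All paths are blocked; Y ⊥ W | {D, N, V, X} holds.

Yes — Y and W are d-separated given {D, N, V, X}.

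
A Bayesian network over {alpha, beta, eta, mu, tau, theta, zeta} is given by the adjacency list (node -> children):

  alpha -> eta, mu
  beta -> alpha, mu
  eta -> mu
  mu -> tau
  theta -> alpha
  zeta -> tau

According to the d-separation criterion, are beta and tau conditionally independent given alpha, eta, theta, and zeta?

No

Enumerating the 3 paths from beta to tau and testing each for blocking by {alpha, eta, theta, zeta}:
Path 1: beta → mu → tau
  mu is a chain and mu is not conditioned on — no node blocks this path, so it is active.
Path 2: beta → alpha → mu → tau
  alpha is a chain here and alpha is conditioned on, so the path is blocked at alpha.
Path 3: beta → alpha → eta → mu → tau
  alpha is a chain here and alpha is conditioned on, so the path is blocked at alpha.
Because an active path exists, beta and tau are not d-separated.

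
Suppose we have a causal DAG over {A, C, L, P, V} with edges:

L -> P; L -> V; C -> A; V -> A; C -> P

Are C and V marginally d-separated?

Yes

Enumerating the 2 paths from C to V and testing each for blocking by ∅:
Path 1: C → P ← L → V
  P is a collider here and neither P nor any of its descendants is conditioned on, so the collider stays closed — the path is blocked at P.
Path 2: C → A ← V
  A is a collider here and neither A nor any of its descendants is conditioned on, so the collider stays closed — the path is blocked at A.
Every path is blocked, so C and V are d-separated given ∅.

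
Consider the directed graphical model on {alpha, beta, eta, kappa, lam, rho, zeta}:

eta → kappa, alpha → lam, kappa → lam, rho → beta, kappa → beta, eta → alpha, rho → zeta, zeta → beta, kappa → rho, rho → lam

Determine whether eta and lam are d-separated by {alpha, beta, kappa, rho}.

Yes

5 paths connect eta and lam; each must be blocked for d-separation to hold:
  1. eta → alpha → lam — alpha:chain[blocks] ⇒ blocked
  2. eta → kappa → beta ← rho → lam — kappa:chain[blocks]; beta:collider[open]; rho:fork[blocks] ⇒ blocked
  3. eta → kappa → beta ← zeta ← rho → lam — kappa:chain[blocks]; beta:collider[open]; zeta:chain[open]; rho:fork[blocks] ⇒ blocked
  4. eta → kappa → lam — kappa:chain[blocks] ⇒ blocked
  5. eta → kappa → rho → lam — kappa:chain[blocks]; rho:chain[blocks] ⇒ blocked
All paths are blocked; eta ⊥ lam | {alpha, beta, kappa, rho} holds.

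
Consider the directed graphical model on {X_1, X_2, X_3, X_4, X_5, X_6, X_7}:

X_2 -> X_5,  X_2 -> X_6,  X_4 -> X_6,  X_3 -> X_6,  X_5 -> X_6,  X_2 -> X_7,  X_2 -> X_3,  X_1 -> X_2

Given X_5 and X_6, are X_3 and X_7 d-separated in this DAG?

No

Enumerating the 3 paths from X_3 to X_7 and testing each for blocking by {X_5, X_6}:
Path 1: X_3 → X_6 ← X_2 → X_7
  X_6 is a collider and X_6 is conditioned on, which opens it; X_2 is a fork and X_2 is not conditioned on — no node blocks this path, so it is active.
Path 2: X_3 → X_6 ← X_5 ← X_2 → X_7
  X_5 is a chain here and X_5 is conditioned on, so the path is blocked at X_5.
Path 3: X_3 ← X_2 → X_7
  X_2 is a fork and X_2 is not conditioned on — no node blocks this path, so it is active.
At least one path is unblocked, so d-separation fails.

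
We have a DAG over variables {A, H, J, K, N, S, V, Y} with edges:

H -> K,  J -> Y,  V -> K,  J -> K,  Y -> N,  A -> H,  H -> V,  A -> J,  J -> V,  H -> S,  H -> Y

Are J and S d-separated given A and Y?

There are 6 undirected paths between J and S; checking each against the conditioning set {A, Y}:
Path 1: J → Y ← H → S
  Y is a collider and Y is conditioned on, which opens it; H is a fork and H is not conditioned on — no node blocks this path, so it is active.
Path 2: J ← A → H → S
  A is a fork here and A is conditioned on, so the path is blocked at A.
Path 3: J → V ← H → S
  V is a collider here and neither V nor any of its descendants is conditioned on, so the collider stays closed — the path is blocked at V.
Path 4: J → V → K ← H → S
  K is a collider here and neither K nor any of its descendants is conditioned on, so the collider stays closed — the path is blocked at K.
Path 5: J → K ← H → S
  K is a collider here and neither K nor any of its descendants is conditioned on, so the collider stays closed — the path is blocked at K.
Path 6: J → K ← V ← H → S
  K is a collider here and neither K nor any of its descendants is conditioned on, so the collider stays closed — the path is blocked at K.
Because an active path exists, J and S are not d-separated.

No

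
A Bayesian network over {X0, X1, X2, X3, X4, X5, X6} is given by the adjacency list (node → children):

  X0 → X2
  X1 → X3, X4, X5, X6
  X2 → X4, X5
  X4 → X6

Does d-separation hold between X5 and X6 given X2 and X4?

No

Enumerating the 4 paths from X5 to X6 and testing each for blocking by {X2, X4}:
Path 1: X5 ← X2 → X4 → X6
  X2 is a fork here and X2 is conditioned on, so the path is blocked at X2.
Path 2: X5 ← X2 → X4 ← X1 → X6
  X2 is a fork here and X2 is conditioned on, so the path is blocked at X2.
Path 3: X5 ← X1 → X6
  X1 is a fork and X1 is not conditioned on — no node blocks this path, so it is active.
Path 4: X5 ← X1 → X4 → X6
  X4 is a chain here and X4 is conditioned on, so the path is blocked at X4.
Because an active path exists, X5 and X6 are not d-separated.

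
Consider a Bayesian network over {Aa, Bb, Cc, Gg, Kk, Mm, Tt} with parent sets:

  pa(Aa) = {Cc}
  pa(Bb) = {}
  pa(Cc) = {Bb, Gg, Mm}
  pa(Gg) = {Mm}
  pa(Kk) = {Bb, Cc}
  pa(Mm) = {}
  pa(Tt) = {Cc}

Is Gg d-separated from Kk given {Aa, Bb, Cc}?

There are 4 undirected paths between Gg and Kk; checking each against the conditioning set {Aa, Bb, Cc}:
Path 1: Gg ← Mm → Cc → Kk
  Cc is a chain here and Cc is conditioned on, so the path is blocked at Cc.
Path 2: Gg ← Mm → Cc ← Bb → Kk
  Bb is a fork here and Bb is conditioned on, so the path is blocked at Bb.
Path 3: Gg → Cc → Kk
  Cc is a chain here and Cc is conditioned on, so the path is blocked at Cc.
Path 4: Gg → Cc ← Bb → Kk
  Bb is a fork here and Bb is conditioned on, so the path is blocked at Bb.
Every path is blocked, so Gg and Kk are d-separated given {Aa, Bb, Cc}.

Yes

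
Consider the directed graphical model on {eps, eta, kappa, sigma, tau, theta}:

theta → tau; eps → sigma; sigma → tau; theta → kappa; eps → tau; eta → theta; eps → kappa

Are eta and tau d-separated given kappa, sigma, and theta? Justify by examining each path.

Yes

3 paths connect eta and tau; each must be blocked for d-separation to hold:
Path 1: eta → theta → tau
  theta is a chain here and theta is conditioned on, so the path is blocked at theta.
Path 2: eta → theta → kappa ← eps → sigma → tau
  theta is a chain here and theta is conditioned on, so the path is blocked at theta.
Path 3: eta → theta → kappa ← eps → tau
  theta is a chain here and theta is conditioned on, so the path is blocked at theta.
Since every path is blocked, d-separation holds.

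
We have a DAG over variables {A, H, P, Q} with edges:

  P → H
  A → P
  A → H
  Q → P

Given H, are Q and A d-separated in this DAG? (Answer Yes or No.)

Enumerating the 2 paths from Q to A and testing each for blocking by {H}:
Path 1: Q → P ← A
  P is a collider and its descendant H is conditioned on, which opens it — no node blocks this path, so it is active.
Path 2: Q → P → H ← A
  P is a chain and P is not conditioned on; H is a collider and H is conditioned on, which opens it — no node blocks this path, so it is active.
At least one path is unblocked, so d-separation fails.

No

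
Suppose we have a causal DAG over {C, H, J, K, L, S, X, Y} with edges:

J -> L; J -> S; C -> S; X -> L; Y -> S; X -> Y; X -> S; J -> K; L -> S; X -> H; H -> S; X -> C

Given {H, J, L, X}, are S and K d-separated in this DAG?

We examine all 6 paths between S and K:
  1. S ← J → K — J:fork[blocks] ⇒ blocked
  2. S ← Y ← X → L ← J → K — Y:chain[open]; X:fork[blocks]; L:collider[open]; J:fork[blocks] ⇒ blocked
  3. S ← H ← X → L ← J → K — H:chain[blocks]; X:fork[blocks]; L:collider[open]; J:fork[blocks] ⇒ blocked
  4. S ← C ← X → L ← J → K — C:chain[open]; X:fork[blocks]; L:collider[open]; J:fork[blocks] ⇒ blocked
  5. S ← L ← J → K — L:chain[blocks]; J:fork[blocks] ⇒ blocked
  6. S ← X → L ← J → K — X:fork[blocks]; L:collider[open]; J:fork[blocks] ⇒ blocked
Since every path is blocked, d-separation holds.

Yes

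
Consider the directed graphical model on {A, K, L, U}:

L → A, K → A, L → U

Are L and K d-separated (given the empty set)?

Yes

The only undirected path from L to K is:
Path 1: L → A ← K
  A is a collider here and neither A nor any of its descendants is conditioned on, so the collider stays closed — the path is blocked at A.
Every path is blocked, so L and K are d-separated given ∅.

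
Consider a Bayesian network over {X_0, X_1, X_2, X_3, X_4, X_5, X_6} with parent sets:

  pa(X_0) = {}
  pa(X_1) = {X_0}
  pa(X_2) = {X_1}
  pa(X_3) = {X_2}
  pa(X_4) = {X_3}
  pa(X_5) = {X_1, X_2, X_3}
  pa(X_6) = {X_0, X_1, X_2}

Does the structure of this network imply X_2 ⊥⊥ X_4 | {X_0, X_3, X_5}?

We examine all 5 paths between X_2 and X_4:
Path 1: X_2 ← X_1 → X_5 ← X_3 → X_4
  X_3 is a fork here and X_3 is conditioned on, so the path is blocked at X_3.
Path 2: X_2 → X_5 ← X_3 → X_4
  X_3 is a fork here and X_3 is conditioned on, so the path is blocked at X_3.
Path 3: X_2 → X_3 → X_4
  X_3 is a chain here and X_3 is conditioned on, so the path is blocked at X_3.
Path 4: X_2 → X_6 ← X_1 → X_5 ← X_3 → X_4
  X_6 is a collider here and neither X_6 nor any of its descendants is conditioned on, so the collider stays closed — the path is blocked at X_6.
Path 5: X_2 → X_6 ← X_0 → X_1 → X_5 ← X_3 → X_4
  X_6 is a collider here and neither X_6 nor any of its descendants is conditioned on, so the collider stays closed — the path is blocked at X_6.
All paths are blocked; X_2 ⊥ X_4 | {X_0, X_3, X_5} holds.

Yes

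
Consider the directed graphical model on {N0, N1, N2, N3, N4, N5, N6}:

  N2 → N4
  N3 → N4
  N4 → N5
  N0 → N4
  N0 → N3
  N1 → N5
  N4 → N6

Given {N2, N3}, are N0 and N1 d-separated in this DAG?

Yes

We examine all 2 paths between N0 and N1:
Path 1: N0 → N4 → N5 ← N1
  N5 is a collider here and neither N5 nor any of its descendants is conditioned on, so the collider stays closed — the path is blocked at N5.
Path 2: N0 → N3 → N4 → N5 ← N1
  N3 is a chain here and N3 is conditioned on, so the path is blocked at N3.
All paths are blocked; N0 ⊥ N1 | {N2, N3} holds.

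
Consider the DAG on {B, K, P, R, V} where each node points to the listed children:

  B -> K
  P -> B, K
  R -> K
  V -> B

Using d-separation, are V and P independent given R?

2 paths connect V and P; each must be blocked for d-separation to hold:
Path 1: V → B ← P
  B is a collider here and neither B nor any of its descendants is conditioned on, so the collider stays closed — the path is blocked at B.
Path 2: V → B → K ← P
  K is a collider here and neither K nor any of its descendants is conditioned on, so the collider stays closed — the path is blocked at K.
All paths are blocked; V ⊥ P | {R} holds.

Yes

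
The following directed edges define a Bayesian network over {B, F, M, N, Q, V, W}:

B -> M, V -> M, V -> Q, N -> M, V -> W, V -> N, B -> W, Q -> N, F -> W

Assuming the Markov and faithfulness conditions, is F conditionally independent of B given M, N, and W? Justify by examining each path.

No

There are 4 undirected paths between F and B; checking each against the conditioning set {M, N, W}:
Path 1: F → W ← B
  W is a collider and W is conditioned on, which opens it — no node blocks this path, so it is active.
Path 2: F → W ← V → Q → N → M ← B
  N is a chain here and N is conditioned on, so the path is blocked at N.
Path 3: F → W ← V → M ← B
  W is a collider and W is conditioned on, which opens it; V is a fork and V is not conditioned on; M is a collider and M is conditioned on, which opens it — no node blocks this path, so it is active.
Path 4: F → W ← V → N → M ← B
  N is a chain here and N is conditioned on, so the path is blocked at N.
Because an active path exists, F and B are not d-separated.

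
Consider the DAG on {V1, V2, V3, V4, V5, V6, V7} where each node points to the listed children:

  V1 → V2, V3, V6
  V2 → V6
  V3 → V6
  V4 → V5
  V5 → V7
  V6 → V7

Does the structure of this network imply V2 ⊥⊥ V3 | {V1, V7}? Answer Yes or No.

No

We examine all 4 paths between V2 and V3:
  1. V2 → V6 ← V3 — V6:collider[open] ⇒ active
  2. V2 → V6 ← V1 → V3 — V6:collider[open]; V1:fork[blocks] ⇒ blocked
  3. V2 ← V1 → V3 — V1:fork[blocks] ⇒ blocked
  4. V2 ← V1 → V6 ← V3 — V1:fork[blocks]; V6:collider[open] ⇒ blocked
Because an active path exists, V2 and V3 are not d-separated.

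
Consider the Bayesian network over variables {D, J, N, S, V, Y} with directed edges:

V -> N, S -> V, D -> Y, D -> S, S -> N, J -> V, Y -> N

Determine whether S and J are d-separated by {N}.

We examine all 3 paths between S and J:
  1. S ← D → Y → N ← V ← J — D:fork[open]; Y:chain[open]; N:collider[open]; V:chain[open] ⇒ active
  2. S → V ← J — V:collider[open] ⇒ active
  3. S → N ← V ← J — N:collider[open]; V:chain[open] ⇒ active
Since the path S ← D → Y → N ← V ← J is active, S and J are not d-separated given {N}.

No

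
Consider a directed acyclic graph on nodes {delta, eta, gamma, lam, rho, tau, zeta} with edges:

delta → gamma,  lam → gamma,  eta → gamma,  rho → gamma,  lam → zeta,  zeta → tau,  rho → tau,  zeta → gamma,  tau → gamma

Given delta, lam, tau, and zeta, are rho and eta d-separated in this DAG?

Yes

There are 4 undirected paths between rho and eta; checking each against the conditioning set {delta, lam, tau, zeta}:
Path 1: rho → tau ← zeta ← lam → gamma ← eta
  zeta is a chain here and zeta is conditioned on, so the path is blocked at zeta.
Path 2: rho → tau ← zeta → gamma ← eta
  zeta is a fork here and zeta is conditioned on, so the path is blocked at zeta.
Path 3: rho → tau → gamma ← eta
  tau is a chain here and tau is conditioned on, so the path is blocked at tau.
Path 4: rho → gamma ← eta
  gamma is a collider here and neither gamma nor any of its descendants is conditioned on, so the collider stays closed — the path is blocked at gamma.
Every path is blocked, so rho and eta are d-separated given {delta, lam, tau, zeta}.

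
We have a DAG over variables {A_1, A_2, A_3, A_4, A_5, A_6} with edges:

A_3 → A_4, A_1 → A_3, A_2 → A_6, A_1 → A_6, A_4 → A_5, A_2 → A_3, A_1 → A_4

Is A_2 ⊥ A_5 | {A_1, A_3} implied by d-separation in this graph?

There are 4 undirected paths between A_2 and A_5; checking each against the conditioning set {A_1, A_3}:
Path 1: A_2 → A_3 ← A_1 → A_4 → A_5
  A_1 is a fork here and A_1 is conditioned on, so the path is blocked at A_1.
Path 2: A_2 → A_3 → A_4 → A_5
  A_3 is a chain here and A_3 is conditioned on, so the path is blocked at A_3.
Path 3: A_2 → A_6 ← A_1 → A_3 → A_4 → A_5
  A_6 is a collider here and neither A_6 nor any of its descendants is conditioned on, so the collider stays closed — the path is blocked at A_6.
Path 4: A_2 → A_6 ← A_1 → A_4 → A_5
  A_6 is a collider here and neither A_6 nor any of its descendants is conditioned on, so the collider stays closed — the path is blocked at A_6.
All paths are blocked; A_2 ⊥ A_5 | {A_1, A_3} holds.

Yes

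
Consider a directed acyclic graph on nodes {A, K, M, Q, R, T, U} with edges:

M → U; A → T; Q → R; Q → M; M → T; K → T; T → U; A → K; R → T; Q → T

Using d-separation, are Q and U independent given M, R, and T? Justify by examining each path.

Enumerating the 6 paths from Q to U and testing each for blocking by {M, R, T}:
Path 1: Q → M → U
  M is a chain here and M is conditioned on, so the path is blocked at M.
Path 2: Q → M → T → U
  M is a chain here and M is conditioned on, so the path is blocked at M.
Path 3: Q → T → U
  T is a chain here and T is conditioned on, so the path is blocked at T.
Path 4: Q → T ← M → U
  M is a fork here and M is conditioned on, so the path is blocked at M.
Path 5: Q → R → T → U
  R is a chain here and R is conditioned on, so the path is blocked at R.
Path 6: Q → R → T ← M → U
  R is a chain here and R is conditioned on, so the path is blocked at R.
All paths are blocked; Q ⊥ U | {M, R, T} holds.

Yes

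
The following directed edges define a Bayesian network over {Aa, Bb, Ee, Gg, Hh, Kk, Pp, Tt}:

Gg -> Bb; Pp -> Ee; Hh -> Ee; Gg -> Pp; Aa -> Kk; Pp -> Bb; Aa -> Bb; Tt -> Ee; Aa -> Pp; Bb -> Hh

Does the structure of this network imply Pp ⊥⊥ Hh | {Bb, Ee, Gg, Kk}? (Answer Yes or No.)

Enumerating the 4 paths from Pp to Hh and testing each for blocking by {Bb, Ee, Gg, Kk}:
Path 1: Pp ← Gg → Bb → Hh
  Gg is a fork here and Gg is conditioned on, so the path is blocked at Gg.
Path 2: Pp → Ee ← Hh
  Ee is a collider and Ee is conditioned on, which opens it — no node blocks this path, so it is active.
Path 3: Pp → Bb → Hh
  Bb is a chain here and Bb is conditioned on, so the path is blocked at Bb.
Path 4: Pp ← Aa → Bb → Hh
  Bb is a chain here and Bb is conditioned on, so the path is blocked at Bb.
At least one path is unblocked, so d-separation fails.

No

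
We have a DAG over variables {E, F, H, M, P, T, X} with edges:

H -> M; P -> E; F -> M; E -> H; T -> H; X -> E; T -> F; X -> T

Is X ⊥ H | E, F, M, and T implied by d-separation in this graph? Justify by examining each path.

Yes

We examine all 3 paths between X and H:
Path 1: X → E → H
  E is a chain here and E is conditioned on, so the path is blocked at E.
Path 2: X → T → F → M ← H
  T is a chain here and T is conditioned on, so the path is blocked at T.
Path 3: X → T → H
  T is a chain here and T is conditioned on, so the path is blocked at T.
All paths are blocked; X ⊥ H | {E, F, M, T} holds.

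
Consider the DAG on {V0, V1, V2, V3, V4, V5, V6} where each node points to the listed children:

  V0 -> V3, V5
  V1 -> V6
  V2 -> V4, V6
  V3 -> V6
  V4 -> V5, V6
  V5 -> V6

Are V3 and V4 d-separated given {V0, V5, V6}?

Enumerating the 6 paths from V3 to V4 and testing each for blocking by {V0, V5, V6}:
  1. V3 ← V0 → V5 → V6 ← V2 → V4 — V0:fork[blocks]; V5:chain[blocks]; V6:collider[open]; V2:fork[open] ⇒ blocked
  2. V3 ← V0 → V5 → V6 ← V4 — V0:fork[blocks]; V5:chain[blocks]; V6:collider[open] ⇒ blocked
  3. V3 ← V0 → V5 ← V4 — V0:fork[blocks]; V5:collider[open] ⇒ blocked
  4. V3 → V6 ← V5 ← V4 — V6:collider[open]; V5:chain[blocks] ⇒ blocked
  5. V3 → V6 ← V2 → V4 — V6:collider[open]; V2:fork[open] ⇒ active
  6. V3 → V6 ← V4 — V6:collider[open] ⇒ active
At least one path is unblocked, so d-separation fails.

No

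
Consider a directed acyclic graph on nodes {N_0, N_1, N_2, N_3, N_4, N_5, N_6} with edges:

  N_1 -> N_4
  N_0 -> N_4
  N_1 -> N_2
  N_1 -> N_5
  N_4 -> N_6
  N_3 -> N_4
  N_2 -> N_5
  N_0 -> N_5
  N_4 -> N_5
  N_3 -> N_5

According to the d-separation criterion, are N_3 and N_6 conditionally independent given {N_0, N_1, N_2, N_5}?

No

There are 5 undirected paths between N_3 and N_6; checking each against the conditioning set {N_0, N_1, N_2, N_5}:
Path 1: N_3 → N_4 → N_6
  N_4 is a chain and N_4 is not conditioned on — no node blocks this path, so it is active.
Path 2: N_3 → N_5 ← N_4 → N_6
  N_5 is a collider and N_5 is conditioned on, which opens it; N_4 is a fork and N_4 is not conditioned on — no node blocks this path, so it is active.
Path 3: N_3 → N_5 ← N_0 → N_4 → N_6
  N_0 is a fork here and N_0 is conditioned on, so the path is blocked at N_0.
Path 4: N_3 → N_5 ← N_1 → N_4 → N_6
  N_1 is a fork here and N_1 is conditioned on, so the path is blocked at N_1.
Path 5: N_3 → N_5 ← N_2 ← N_1 → N_4 → N_6
  N_2 is a chain here and N_2 is conditioned on, so the path is blocked at N_2.
Since the path N_3 → N_4 → N_6 is active, N_3 and N_6 are not d-separated given {N_0, N_1, N_2, N_5}.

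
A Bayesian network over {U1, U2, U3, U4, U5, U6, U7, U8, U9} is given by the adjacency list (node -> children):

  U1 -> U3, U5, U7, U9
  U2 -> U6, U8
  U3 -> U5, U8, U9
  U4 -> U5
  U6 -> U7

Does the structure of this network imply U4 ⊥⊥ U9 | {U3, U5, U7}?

We examine all 6 paths between U4 and U9:
  1. U4 → U5 ← U3 → U9 — U5:collider[open]; U3:fork[blocks] ⇒ blocked
  2. U4 → U5 ← U3 → U8 ← U2 → U6 → U7 ← U1 → U9 — U5:collider[open]; U3:fork[blocks]; U8:collider[blocks]; U2:fork[open]; U6:chain[open]; U7:collider[open]; U1:fork[open] ⇒ blocked
  3. U4 → U5 ← U3 ← U1 → U9 — U5:collider[open]; U3:chain[blocks]; U1:fork[open] ⇒ blocked
  4. U4 → U5 ← U1 → U9 — U5:collider[open]; U1:fork[open] ⇒ active
  5. U4 → U5 ← U1 → U3 → U9 — U5:collider[open]; U1:fork[open]; U3:chain[blocks] ⇒ blocked
  6. U4 → U5 ← U1 → U7 ← U6 ← U2 → U8 ← U3 → U9 — U5:collider[open]; U1:fork[open]; U7:collider[open]; U6:chain[open]; U2:fork[open]; U8:collider[blocks]; U3:fork[blocks] ⇒ blocked
Since the path U4 → U5 ← U1 → U9 is active, U4 and U9 are not d-separated given {U3, U5, U7}.

No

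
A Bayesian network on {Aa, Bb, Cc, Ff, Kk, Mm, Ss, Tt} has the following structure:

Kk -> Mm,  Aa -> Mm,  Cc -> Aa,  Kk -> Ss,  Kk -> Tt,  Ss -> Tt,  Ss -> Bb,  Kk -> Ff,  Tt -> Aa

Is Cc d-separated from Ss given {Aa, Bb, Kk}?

No — Cc and Ss are not d-separated given {Aa, Bb, Kk}.

4 paths connect Cc and Ss; each must be blocked for d-separation to hold:
Path 1: Cc → Aa ← Tt ← Ss
  Aa is a collider and Aa is conditioned on, which opens it; Tt is a chain and Tt is not conditioned on — no node blocks this path, so it is active.
Path 2: Cc → Aa ← Tt ← Kk → Ss
  Kk is a fork here and Kk is conditioned on, so the path is blocked at Kk.
Path 3: Cc → Aa → Mm ← Kk → Tt ← Ss
  Aa is a chain here and Aa is conditioned on, so the path is blocked at Aa.
Path 4: Cc → Aa → Mm ← Kk → Ss
  Aa is a chain here and Aa is conditioned on, so the path is blocked at Aa.
At least one path is unblocked, so d-separation fails.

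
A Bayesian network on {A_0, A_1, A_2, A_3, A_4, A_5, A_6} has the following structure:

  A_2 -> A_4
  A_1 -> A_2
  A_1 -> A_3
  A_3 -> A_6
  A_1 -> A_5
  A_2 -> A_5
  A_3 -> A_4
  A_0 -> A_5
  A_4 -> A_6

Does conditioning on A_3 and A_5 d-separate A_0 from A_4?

No — A_0 and A_4 are not d-separated given {A_3, A_5}.

There are 6 undirected paths between A_0 and A_4; checking each against the conditioning set {A_3, A_5}:
  1. A_0 → A_5 ← A_1 → A_2 → A_4 — A_5:collider[open]; A_1:fork[open]; A_2:chain[open] ⇒ active
  2. A_0 → A_5 ← A_1 → A_3 → A_6 ← A_4 — A_5:collider[open]; A_1:fork[open]; A_3:chain[blocks]; A_6:collider[blocks] ⇒ blocked
  3. A_0 → A_5 ← A_1 → A_3 → A_4 — A_5:collider[open]; A_1:fork[open]; A_3:chain[blocks] ⇒ blocked
  4. A_0 → A_5 ← A_2 ← A_1 → A_3 → A_6 ← A_4 — A_5:collider[open]; A_2:chain[open]; A_1:fork[open]; A_3:chain[blocks]; A_6:collider[blocks] ⇒ blocked
  5. A_0 → A_5 ← A_2 ← A_1 → A_3 → A_4 — A_5:collider[open]; A_2:chain[open]; A_1:fork[open]; A_3:chain[blocks] ⇒ blocked
  6. A_0 → A_5 ← A_2 → A_4 — A_5:collider[open]; A_2:fork[open] ⇒ active
Since the path A_0 → A_5 ← A_1 → A_2 → A_4 is active, A_0 and A_4 are not d-separated given {A_3, A_5}.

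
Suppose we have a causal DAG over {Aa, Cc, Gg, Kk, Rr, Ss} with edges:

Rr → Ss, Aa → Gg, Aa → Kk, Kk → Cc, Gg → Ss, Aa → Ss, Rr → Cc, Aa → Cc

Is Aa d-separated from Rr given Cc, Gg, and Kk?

4 paths connect Aa and Rr; each must be blocked for d-separation to hold:
Path 1: Aa → Gg → Ss ← Rr
  Gg is a chain here and Gg is conditioned on, so the path is blocked at Gg.
Path 2: Aa → Cc ← Rr
  Cc is a collider and Cc is conditioned on, which opens it — no node blocks this path, so it is active.
Path 3: Aa → Ss ← Rr
  Ss is a collider here and neither Ss nor any of its descendants is conditioned on, so the collider stays closed — the path is blocked at Ss.
Path 4: Aa → Kk → Cc ← Rr
  Kk is a chain here and Kk is conditioned on, so the path is blocked at Kk.
At least one path is unblocked, so d-separation fails.

No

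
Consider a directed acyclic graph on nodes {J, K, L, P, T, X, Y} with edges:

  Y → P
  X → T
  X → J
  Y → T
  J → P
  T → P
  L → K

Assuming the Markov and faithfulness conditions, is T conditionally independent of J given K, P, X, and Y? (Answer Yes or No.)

No

3 paths connect T and J; each must be blocked for d-separation to hold:
Path 1: T ← Y → P ← J
  Y is a fork here and Y is conditioned on, so the path is blocked at Y.
Path 2: T → P ← J
  P is a collider and P is conditioned on, which opens it — no node blocks this path, so it is active.
Path 3: T ← X → J
  X is a fork here and X is conditioned on, so the path is blocked at X.
Because an active path exists, T and J are not d-separated.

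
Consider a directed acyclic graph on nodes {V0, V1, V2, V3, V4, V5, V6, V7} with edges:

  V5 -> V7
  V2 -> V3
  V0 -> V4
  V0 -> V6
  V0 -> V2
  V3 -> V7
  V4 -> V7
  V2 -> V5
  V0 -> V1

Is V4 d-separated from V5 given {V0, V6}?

4 paths connect V4 and V5; each must be blocked for d-separation to hold:
Path 1: V4 ← V0 → V2 → V5
  V0 is a fork here and V0 is conditioned on, so the path is blocked at V0.
Path 2: V4 ← V0 → V2 → V3 → V7 ← V5
  V0 is a fork here and V0 is conditioned on, so the path is blocked at V0.
Path 3: V4 → V7 ← V5
  V7 is a collider here and neither V7 nor any of its descendants is conditioned on, so the collider stays closed — the path is blocked at V7.
Path 4: V4 → V7 ← V3 ← V2 → V5
  V7 is a collider here and neither V7 nor any of its descendants is conditioned on, so the collider stays closed — the path is blocked at V7.
Every path is blocked, so V4 and V5 are d-separated given {V0, V6}.

Yes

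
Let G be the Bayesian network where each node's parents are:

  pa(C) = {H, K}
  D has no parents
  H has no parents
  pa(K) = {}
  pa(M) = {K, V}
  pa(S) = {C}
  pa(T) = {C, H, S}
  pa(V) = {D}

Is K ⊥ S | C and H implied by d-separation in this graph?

Yes — K and S are d-separated given {C, H}.

We examine all 3 paths between K and S:
Path 1: K → C ← H → T ← S
  H is a fork here and H is conditioned on, so the path is blocked at H.
Path 2: K → C → T ← S
  C is a chain here and C is conditioned on, so the path is blocked at C.
Path 3: K → C → S
  C is a chain here and C is conditioned on, so the path is blocked at C.
All paths are blocked; K ⊥ S | {C, H} holds.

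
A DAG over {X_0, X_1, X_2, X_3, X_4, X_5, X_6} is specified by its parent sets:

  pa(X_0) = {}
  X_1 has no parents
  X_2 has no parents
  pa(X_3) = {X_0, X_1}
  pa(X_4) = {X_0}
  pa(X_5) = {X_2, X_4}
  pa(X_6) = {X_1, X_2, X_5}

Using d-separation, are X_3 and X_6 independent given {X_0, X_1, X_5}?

Yes — X_3 and X_6 are d-separated given {X_0, X_1, X_5}.

There are 3 undirected paths between X_3 and X_6; checking each against the conditioning set {X_0, X_1, X_5}:
  1. X_3 ← X_1 → X_6 — X_1:fork[blocks] ⇒ blocked
  2. X_3 ← X_0 → X_4 → X_5 ← X_2 → X_6 — X_0:fork[blocks]; X_4:chain[open]; X_5:collider[open]; X_2:fork[open] ⇒ blocked
  3. X_3 ← X_0 → X_4 → X_5 → X_6 — X_0:fork[blocks]; X_4:chain[open]; X_5:chain[blocks] ⇒ blocked
All paths are blocked; X_3 ⊥ X_6 | {X_0, X_1, X_5} holds.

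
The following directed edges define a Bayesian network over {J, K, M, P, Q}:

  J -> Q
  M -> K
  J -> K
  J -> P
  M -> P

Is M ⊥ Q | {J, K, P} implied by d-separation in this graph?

Enumerating the 2 paths from M to Q and testing each for blocking by {J, K, P}:
Path 1: M → P ← J → Q
  J is a fork here and J is conditioned on, so the path is blocked at J.
Path 2: M → K ← J → Q
  J is a fork here and J is conditioned on, so the path is blocked at J.
All paths are blocked; M ⊥ Q | {J, K, P} holds.

Yes — M and Q are d-separated given {J, K, P}.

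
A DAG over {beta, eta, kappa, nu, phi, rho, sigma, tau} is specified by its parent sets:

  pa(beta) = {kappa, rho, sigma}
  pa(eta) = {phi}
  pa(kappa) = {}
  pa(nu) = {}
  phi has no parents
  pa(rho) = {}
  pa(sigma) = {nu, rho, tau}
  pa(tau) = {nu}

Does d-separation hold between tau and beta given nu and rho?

We examine all 4 paths between tau and beta:
  1. tau ← nu → sigma → beta — nu:fork[blocks]; sigma:chain[open] ⇒ blocked
  2. tau ← nu → sigma ← rho → beta — nu:fork[blocks]; sigma:collider[blocks]; rho:fork[blocks] ⇒ blocked
  3. tau → sigma → beta — sigma:chain[open] ⇒ active
  4. tau → sigma ← rho → beta — sigma:collider[blocks]; rho:fork[blocks] ⇒ blocked
Because an active path exists, tau and beta are not d-separated.

No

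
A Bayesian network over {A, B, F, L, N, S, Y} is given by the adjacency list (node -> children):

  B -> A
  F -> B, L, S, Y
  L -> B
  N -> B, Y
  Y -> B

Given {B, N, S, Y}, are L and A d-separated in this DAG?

There are 4 undirected paths between L and A; checking each against the conditioning set {B, N, S, Y}:
Path 1: L ← F → B → A
  B is a chain here and B is conditioned on, so the path is blocked at B.
Path 2: L ← F → Y ← N → B → A
  N is a fork here and N is conditioned on, so the path is blocked at N.
Path 3: L ← F → Y → B → A
  Y is a chain here and Y is conditioned on, so the path is blocked at Y.
Path 4: L → B → A
  B is a chain here and B is conditioned on, so the path is blocked at B.
Every path is blocked, so L and A are d-separated given {B, N, S, Y}.

Yes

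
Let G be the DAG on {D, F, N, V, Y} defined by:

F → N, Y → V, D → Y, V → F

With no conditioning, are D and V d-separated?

No

There is one path between D and V:
Path 1: D → Y → V
  Y is a chain and Y is not conditioned on — no node blocks this path, so it is active.
Since the path D → Y → V is active, D and V are not d-separated given ∅.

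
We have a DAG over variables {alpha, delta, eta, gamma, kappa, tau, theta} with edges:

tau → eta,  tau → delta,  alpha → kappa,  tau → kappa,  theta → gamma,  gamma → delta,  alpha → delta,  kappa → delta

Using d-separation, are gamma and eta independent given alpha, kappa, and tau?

There are 3 undirected paths between gamma and eta; checking each against the conditioning set {alpha, kappa, tau}:
Path 1: gamma → delta ← alpha → kappa ← tau → eta
  delta is a collider here and neither delta nor any of its descendants is conditioned on, so the collider stays closed — the path is blocked at delta.
Path 2: gamma → delta ← tau → eta
  delta is a collider here and neither delta nor any of its descendants is conditioned on, so the collider stays closed — the path is blocked at delta.
Path 3: gamma → delta ← kappa ← tau → eta
  delta is a collider here and neither delta nor any of its descendants is conditioned on, so the collider stays closed — the path is blocked at delta.
All paths are blocked; gamma ⊥ eta | {alpha, kappa, tau} holds.

Yes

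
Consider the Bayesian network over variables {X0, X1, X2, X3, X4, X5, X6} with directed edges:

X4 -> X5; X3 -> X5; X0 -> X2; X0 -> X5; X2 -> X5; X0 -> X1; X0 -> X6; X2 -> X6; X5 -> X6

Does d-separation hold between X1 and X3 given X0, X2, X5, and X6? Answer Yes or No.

Yes

5 paths connect X1 and X3; each must be blocked for d-separation to hold:
Path 1: X1 ← X0 → X5 ← X3
  X0 is a fork here and X0 is conditioned on, so the path is blocked at X0.
Path 2: X1 ← X0 → X6 ← X5 ← X3
  X0 is a fork here and X0 is conditioned on, so the path is blocked at X0.
Path 3: X1 ← X0 → X6 ← X2 → X5 ← X3
  X0 is a fork here and X0 is conditioned on, so the path is blocked at X0.
Path 4: X1 ← X0 → X2 → X5 ← X3
  X0 is a fork here and X0 is conditioned on, so the path is blocked at X0.
Path 5: X1 ← X0 → X2 → X6 ← X5 ← X3
  X0 is a fork here and X0 is conditioned on, so the path is blocked at X0.
All paths are blocked; X1 ⊥ X3 | {X0, X2, X5, X6} holds.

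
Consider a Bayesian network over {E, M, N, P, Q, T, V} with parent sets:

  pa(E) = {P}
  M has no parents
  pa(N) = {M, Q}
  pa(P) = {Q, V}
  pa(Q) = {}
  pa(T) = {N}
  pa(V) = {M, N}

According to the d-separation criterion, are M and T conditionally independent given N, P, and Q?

We examine all 3 paths between M and T:
Path 1: M → N → T
  N is a chain here and N is conditioned on, so the path is blocked at N.
Path 2: M → V ← N → T
  N is a fork here and N is conditioned on, so the path is blocked at N.
Path 3: M → V → P ← Q → N → T
  Q is a fork here and Q is conditioned on, so the path is blocked at Q.
Every path is blocked, so M and T are d-separated given {N, P, Q}.

Yes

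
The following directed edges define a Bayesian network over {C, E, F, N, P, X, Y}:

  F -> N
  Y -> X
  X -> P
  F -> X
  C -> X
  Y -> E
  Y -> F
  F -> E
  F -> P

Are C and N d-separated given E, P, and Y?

No — C and N are not d-separated given {E, P, Y}.

There are 4 undirected paths between C and N; checking each against the conditioning set {E, P, Y}:
  1. C → X ← Y → F → N — X:collider[open]; Y:fork[blocks]; F:chain[open] ⇒ blocked
  2. C → X ← Y → E ← F → N — X:collider[open]; Y:fork[blocks]; E:collider[open]; F:fork[open] ⇒ blocked
  3. C → X → P ← F → N — X:chain[open]; P:collider[open]; F:fork[open] ⇒ active
  4. C → X ← F → N — X:collider[open]; F:fork[open] ⇒ active
At least one path is unblocked, so d-separation fails.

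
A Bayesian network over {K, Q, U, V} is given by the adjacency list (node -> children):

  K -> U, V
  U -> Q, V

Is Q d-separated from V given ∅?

No

Enumerating the 2 paths from Q to V and testing each for blocking by ∅:
  1. Q ← U → V — U:fork[open] ⇒ active
  2. Q ← U ← K → V — U:chain[open]; K:fork[open] ⇒ active
At least one path is unblocked, so d-separation fails.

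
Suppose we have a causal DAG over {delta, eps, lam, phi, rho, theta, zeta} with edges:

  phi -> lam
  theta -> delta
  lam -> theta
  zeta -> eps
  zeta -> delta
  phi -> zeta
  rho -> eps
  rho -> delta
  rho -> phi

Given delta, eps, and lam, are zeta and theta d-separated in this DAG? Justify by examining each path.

We examine all 6 paths between zeta and theta:
Path 1: zeta → delta ← theta
  delta is a collider and delta is conditioned on, which opens it — no node blocks this path, so it is active.
Path 2: zeta → delta ← rho → phi → lam → theta
  lam is a chain here and lam is conditioned on, so the path is blocked at lam.
Path 3: zeta ← phi → lam → theta
  lam is a chain here and lam is conditioned on, so the path is blocked at lam.
Path 4: zeta ← phi ← rho → delta ← theta
  phi is a chain and phi is not conditioned on; rho is a fork and rho is not conditioned on; delta is a collider and delta is conditioned on, which opens it — no node blocks this path, so it is active.
Path 5: zeta → eps ← rho → delta ← theta
  eps is a collider and eps is conditioned on, which opens it; rho is a fork and rho is not conditioned on; delta is a collider and delta is conditioned on, which opens it — no node blocks this path, so it is active.
Path 6: zeta → eps ← rho → phi → lam → theta
  lam is a chain here and lam is conditioned on, so the path is blocked at lam.
Because an active path exists, zeta and theta are not d-separated.

No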